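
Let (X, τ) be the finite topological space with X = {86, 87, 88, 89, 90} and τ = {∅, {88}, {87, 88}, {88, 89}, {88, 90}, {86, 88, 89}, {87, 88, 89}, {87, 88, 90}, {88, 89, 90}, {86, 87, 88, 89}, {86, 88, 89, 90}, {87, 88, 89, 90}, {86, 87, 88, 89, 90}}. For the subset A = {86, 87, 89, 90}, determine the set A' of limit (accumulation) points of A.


A' = {86}

For each x ∈ X, list the open sets U ∈ τ with x ∈ U, then check whether U ∩ (A ∖ {x}) ≠ ∅ for every such U.
  x = 86: opens ∋ x are {86, 88, 89}, {86, 87, 88, 89}, {86, 88, 89, 90}, {86, 87, 88, 89, 90}; each meets A ∖ {86}, so x IS a limit point.
  x = 87: open {87, 88} ∋ x has {87, 88} ∩ (A ∖ {87}) = ∅, so x is NOT a limit point.
  x = 88: open {88} ∋ x has {88} ∩ (A ∖ {88}) = ∅, so x is NOT a limit point.
  x = 89: open {88, 89} ∋ x has {88, 89} ∩ (A ∖ {89}) = ∅, so x is NOT a limit point.
  x = 90: open {88, 90} ∋ x has {88, 90} ∩ (A ∖ {90}) = ∅, so x is NOT a limit point.
Collecting: A' = {86}.


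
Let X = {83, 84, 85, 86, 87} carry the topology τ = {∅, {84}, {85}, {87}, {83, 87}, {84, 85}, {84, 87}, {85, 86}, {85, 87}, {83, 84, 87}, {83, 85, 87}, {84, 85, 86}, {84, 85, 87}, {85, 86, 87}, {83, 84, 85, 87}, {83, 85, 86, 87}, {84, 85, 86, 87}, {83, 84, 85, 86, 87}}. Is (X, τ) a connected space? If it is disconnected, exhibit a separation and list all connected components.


(X, τ) is disconnected; components = [{84}, {83, 87}, {85, 86}].

Find clopen sets (U ∈ τ with X ∖ U ∈ τ):
  U = ∅, X ∖ U = {83, 84, 85, 86, 87} — both open, so U is clopen.
  U = {84}, X ∖ U = {83, 85, 86, 87} — both open, so U is clopen.
  U = {83, 87}, X ∖ U = {84, 85, 86} — both open, so U is clopen.
  U = {85, 86}, X ∖ U = {83, 84, 87} — both open, so U is clopen.
  U = {83, 84, 87}, X ∖ U = {85, 86} — both open, so U is clopen.
  U = {84, 85, 86}, X ∖ U = {83, 87} — both open, so U is clopen.
  U = {83, 85, 86, 87}, X ∖ U = {84} — both open, so U is clopen.
  U = {83, 84, 85, 86, 87}, X ∖ U = ∅ — both open, so U is clopen.
Nontrivial clopen(s) exist: e.g. {83, 87}. So (X, τ) is disconnected.
Compute connected components by grouping points that agree on all clopens:
  component: {84}
  component: {83, 87}
  component: {85, 86}


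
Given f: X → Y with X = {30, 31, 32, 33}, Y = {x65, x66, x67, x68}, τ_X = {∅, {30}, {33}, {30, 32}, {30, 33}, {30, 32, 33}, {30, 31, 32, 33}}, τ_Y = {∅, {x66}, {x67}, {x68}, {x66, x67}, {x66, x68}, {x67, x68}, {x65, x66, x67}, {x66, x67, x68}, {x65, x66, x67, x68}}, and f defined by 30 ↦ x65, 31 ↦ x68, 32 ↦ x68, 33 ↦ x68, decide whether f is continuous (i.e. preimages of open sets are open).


f is NOT continuous.

Compute f^{-1}(U) for each U ∈ τ_Y:
  U = ∅: f^{-1}(U) = ∅ ∈ τ_X ✓.
  U = {x66}: f^{-1}(U) = ∅ ∈ τ_X ✓.
  U = {x67}: f^{-1}(U) = ∅ ∈ τ_X ✓.
  U = {x68}: f^{-1}(U) = {31, 32, 33} ∉ τ_X ✗.
  U = {x66, x67}: f^{-1}(U) = ∅ ∈ τ_X ✓.
  U = {x66, x68}: f^{-1}(U) = {31, 32, 33} ∉ τ_X ✗.
  U = {x67, x68}: f^{-1}(U) = {31, 32, 33} ∉ τ_X ✗.
  U = {x65, x66, x67}: f^{-1}(U) = {30} ∈ τ_X ✓.
  U = {x66, x67, x68}: f^{-1}(U) = {31, 32, 33} ∉ τ_X ✗.
  U = {x65, x66, x67, x68}: f^{-1}(U) = {30, 31, 32, 33} ∈ τ_X ✓.
Found U = {x68} with f^{-1}(U) = {31, 32, 33} not in τ_X. Therefore f is NOT continuous.


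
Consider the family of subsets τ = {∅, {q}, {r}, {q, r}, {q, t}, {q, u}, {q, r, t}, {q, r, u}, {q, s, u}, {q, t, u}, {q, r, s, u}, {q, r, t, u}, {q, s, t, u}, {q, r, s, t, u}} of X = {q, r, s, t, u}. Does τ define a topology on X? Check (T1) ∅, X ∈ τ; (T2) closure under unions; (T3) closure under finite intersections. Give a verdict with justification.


τ IS a topology on X.

Axiom (T1): ∅ ∈ τ? Yes; X ∈ τ? Yes.
Axiom (T2/T3): check pairwise unions and intersections of members of τ.
All pairwise intersections and unions checked — each lies in τ. Therefore τ satisfies (T1), (T2), (T3): it IS a topology on X.


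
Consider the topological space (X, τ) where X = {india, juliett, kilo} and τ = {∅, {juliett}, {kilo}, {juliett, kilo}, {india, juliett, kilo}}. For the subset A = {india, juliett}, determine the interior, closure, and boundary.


int(A) = {juliett}, cl(A) = {india, juliett}, ∂A = {india}.

Closed sets in (X, τ) are complements of opens:
  closed(X, τ) = {∅, {india}, {india, juliett}, {india, kilo}, {india, juliett, kilo}}.
int(A) = ⋃ {U ∈ τ : U ⊆ A}. Opens contained in A: ∅, {juliett}.
Taking the union of these: int(A) = {juliett}.
cl(A) = ⋂ {C closed : A ⊆ C}. Closed sets containing A: {india, juliett}, {india, juliett, kilo}.
Intersecting these: cl(A) = {india, juliett}.
∂A = cl(A) ∖ int(A) = {india, juliett} ∖ {juliett} = {india}.


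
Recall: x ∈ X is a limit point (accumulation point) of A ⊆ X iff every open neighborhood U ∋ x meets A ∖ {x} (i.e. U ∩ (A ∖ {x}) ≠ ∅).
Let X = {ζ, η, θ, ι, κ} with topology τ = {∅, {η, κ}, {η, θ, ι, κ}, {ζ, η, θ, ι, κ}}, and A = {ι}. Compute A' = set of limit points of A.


A' = {ζ, θ}

For each x ∈ X, list the open sets U ∈ τ with x ∈ U, then check whether U ∩ (A ∖ {x}) ≠ ∅ for every such U.
  x = ζ: opens ∋ x are {ζ, η, θ, ι, κ}; each meets A ∖ {ζ}, so x IS a limit point.
  x = η: open {η, κ} ∋ x has {η, κ} ∩ (A ∖ {η}) = ∅, so x is NOT a limit point.
  x = θ: opens ∋ x are {η, θ, ι, κ}, {ζ, η, θ, ι, κ}; each meets A ∖ {θ}, so x IS a limit point.
  x = ι: open {η, θ, ι, κ} ∋ x has {η, θ, ι, κ} ∩ (A ∖ {ι}) = ∅, so x is NOT a limit point.
  x = κ: open {η, κ} ∋ x has {η, κ} ∩ (A ∖ {κ}) = ∅, so x is NOT a limit point.
Collecting: A' = {ζ, θ}.


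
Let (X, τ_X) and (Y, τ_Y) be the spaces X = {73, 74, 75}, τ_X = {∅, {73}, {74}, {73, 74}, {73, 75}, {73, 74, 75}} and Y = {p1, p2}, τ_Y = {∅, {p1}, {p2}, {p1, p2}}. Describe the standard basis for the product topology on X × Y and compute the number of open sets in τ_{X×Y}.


Basis B = {∅ × ∅, {73} × {p1}, {73} × {p2}, {74} × {p1}, {74} × {p2}, {73} × {p1, p2}, {73, 74} × {p1}, {73, 75} × {p1}, {73, 74} × {p2}, {73, 75} × {p2}, {74} × {p1, p2}, {73, 74, 75} × {p1}, {73, 74, 75} × {p2}, {73, 74} × {p1, p2}, {73, 75} × {p1, p2}, {73, 74, 75} × {p1, p2}}; |τ_{X×Y}| = 36.

Enumerate products U × V with U ∈ τ_X, V ∈ τ_Y (deduplicated):
  ∅ × ∅ = {} (∅)
  {73} × {p1} = {(73,p1)}
  {73} × {p2} = {(73,p2)}
  {74} × {p1} = {(74,p1)}
  {74} × {p2} = {(74,p2)}
  {73} × {p1, p2} = {(73,p1), (73,p2)}
  {73, 74} × {p1} = {(73,p1), (74,p1)}
  {73, 75} × {p1} = {(73,p1), (75,p1)}
  {73, 74} × {p2} = {(73,p2), (74,p2)}
  {73, 75} × {p2} = {(73,p2), (75,p2)}
  {74} × {p1, p2} = {(74,p1), (74,p2)}
  {73, 74, 75} × {p1} = {(73,p1), (74,p1), (75,p1)}
  {73, 74, 75} × {p2} = {(73,p2), (74,p2), (75,p2)}
  {73, 74} × {p1, p2} = {(73,p1), (73,p2), (74,p1), (74,p2)}
  {73, 75} × {p1, p2} = {(73,p1), (73,p2), (75,p1), (75,p2)}
  {73, 74, 75} × {p1, p2} = {(73,p1), (73,p2), (74,p1), (74,p2), (75,p1), (75,p2)}
These 16 distinct sets form the basis B.
Close under arbitrary unions to get τ_{X×Y}; counting gives |τ_{X×Y}| = 36.


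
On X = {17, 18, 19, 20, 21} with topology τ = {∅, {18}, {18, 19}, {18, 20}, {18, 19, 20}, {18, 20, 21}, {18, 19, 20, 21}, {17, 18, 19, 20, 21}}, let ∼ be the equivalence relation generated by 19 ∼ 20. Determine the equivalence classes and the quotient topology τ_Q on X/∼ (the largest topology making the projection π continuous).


X/∼ = {[17], [18], [19=20], [21]}; |τ_Q| = 5.

Equivalence classes: [17], [18], [19=20], [21].
Quotient map π: X → X/∼ sends 17 ↦ [17], 18 ↦ [18], 19 ↦ [19=20], 20 ↦ [19=20], 21 ↦ [21].
For each subset V ⊆ X/∼, compute π^{-1}(V) ⊆ X and check whether π^{-1}(V) ∈ τ. V is open in τ_Q iff π^{-1}(V) ∈ τ.
  V = {}: π^{-1}(V) = ∅ ∈ τ ✓.
  V = {[17]}: π^{-1}(V) = {17} ∉ τ ✗.
  V = {[18]}: π^{-1}(V) = {18} ∈ τ ✓.
  V = {[17], [18]}: π^{-1}(V) = {17, 18} ∉ τ ✗.
  V = {[19=20]}: π^{-1}(V) = {19, 20} ∉ τ ✗.
  V = {[17], [19=20]}: π^{-1}(V) = {17, 19, 20} ∉ τ ✗.
  V = {[18], [19=20]}: π^{-1}(V) = {18, 19, 20} ∈ τ ✓.
  V = {[17], [18], [19=20]}: π^{-1}(V) = {17, 18, 19, 20} ∉ τ ✗.
  V = {[21]}: π^{-1}(V) = {21} ∉ τ ✗.
  V = {[17], [21]}: π^{-1}(V) = {17, 21} ∉ τ ✗.
  V = {[18], [21]}: π^{-1}(V) = {18, 21} ∉ τ ✗.
  V = {[17], [18], [21]}: π^{-1}(V) = {17, 18, 21} ∉ τ ✗.
  V = {[19=20], [21]}: π^{-1}(V) = {19, 20, 21} ∉ τ ✗.
  V = {[17], [19=20], [21]}: π^{-1}(V) = {17, 19, 20, 21} ∉ τ ✗.
  V = {[18], [19=20], [21]}: π^{-1}(V) = {18, 19, 20, 21} ∈ τ ✓.
  V = {[17], [18], [19=20], [21]}: π^{-1}(V) = {17, 18, 19, 20, 21} ∈ τ ✓.
Open sets in the quotient: τ_Q = {{}, {[18]}, {[18], [19=20]}, {[18], [19=20], [21]}, {[17], [18], [19=20], [21]}} (5 elements).


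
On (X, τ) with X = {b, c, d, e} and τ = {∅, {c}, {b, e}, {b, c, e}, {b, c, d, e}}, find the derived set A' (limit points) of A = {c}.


A' = {d}

For each x ∈ X, list the open sets U ∈ τ with x ∈ U, then check whether U ∩ (A ∖ {x}) ≠ ∅ for every such U.
  x = b: open {b, e} ∋ x has {b, e} ∩ (A ∖ {b}) = ∅, so x is NOT a limit point.
  x = c: open {c} ∋ x has {c} ∩ (A ∖ {c}) = ∅, so x is NOT a limit point.
  x = d: opens ∋ x are {b, c, d, e}; each meets A ∖ {d}, so x IS a limit point.
  x = e: open {b, e} ∋ x has {b, e} ∩ (A ∖ {e}) = ∅, so x is NOT a limit point.
Collecting: A' = {d}.


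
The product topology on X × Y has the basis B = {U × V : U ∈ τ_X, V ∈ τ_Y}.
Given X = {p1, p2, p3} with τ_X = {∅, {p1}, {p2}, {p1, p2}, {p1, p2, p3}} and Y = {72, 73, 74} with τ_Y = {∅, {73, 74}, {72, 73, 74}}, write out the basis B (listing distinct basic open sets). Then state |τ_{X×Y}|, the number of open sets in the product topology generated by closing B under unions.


Basis B = {∅ × ∅, {p1} × {73, 74}, {p2} × {73, 74}, {p1} × {72, 73, 74}, {p2} × {72, 73, 74}, {p1, p2} × {73, 74}, {p1, p2} × {72, 73, 74}, {p1, p2, p3} × {73, 74}, {p1, p2, p3} × {72, 73, 74}}; |τ_{X×Y}| = 14.

Enumerate products U × V with U ∈ τ_X, V ∈ τ_Y (deduplicated):
  ∅ × ∅ = {} (∅)
  {p1} × {73, 74} = {(p1,73), (p1,74)}
  {p2} × {73, 74} = {(p2,73), (p2,74)}
  {p1} × {72, 73, 74} = {(p1,72), (p1,73), (p1,74)}
  {p2} × {72, 73, 74} = {(p2,72), (p2,73), (p2,74)}
  {p1, p2} × {73, 74} = {(p1,73), (p1,74), (p2,73), (p2,74)}
  {p1, p2} × {72, 73, 74} = {(p1,72), (p1,73), (p1,74), (p2,72), (p2,73), (p2,74)}
  {p1, p2, p3} × {73, 74} = {(p1,73), (p1,74), (p2,73), (p2,74), (p3,73), (p3,74)}
  {p1, p2, p3} × {72, 73, 74} = {(p1,72), (p1,73), (p1,74), (p2,72), (p2,73), (p2,74), (p3,72), (p3,73), (p3,74)}
These 9 distinct sets form the basis B.
Close under arbitrary unions to get τ_{X×Y}; counting gives |τ_{X×Y}| = 14.


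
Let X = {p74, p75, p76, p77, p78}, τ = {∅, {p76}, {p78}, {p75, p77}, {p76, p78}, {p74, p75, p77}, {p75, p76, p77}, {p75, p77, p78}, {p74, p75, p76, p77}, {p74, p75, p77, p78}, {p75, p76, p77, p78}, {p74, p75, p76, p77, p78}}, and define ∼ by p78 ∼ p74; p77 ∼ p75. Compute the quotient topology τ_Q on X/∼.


X/∼ = {[p74=p78], [p75=p77], [p76]}; |τ_Q| = 6.

Equivalence classes: [p74=p78], [p75=p77], [p76].
Quotient map π: X → X/∼ sends p74 ↦ [p74=p78], p75 ↦ [p75=p77], p76 ↦ [p76], p77 ↦ [p75=p77], p78 ↦ [p74=p78].
For each subset V ⊆ X/∼, compute π^{-1}(V) ⊆ X and check whether π^{-1}(V) ∈ τ. V is open in τ_Q iff π^{-1}(V) ∈ τ.
  V = {}: π^{-1}(V) = ∅ ∈ τ ✓.
  V = {[p74=p78]}: π^{-1}(V) = {p74, p78} ∉ τ ✗.
  V = {[p75=p77]}: π^{-1}(V) = {p75, p77} ∈ τ ✓.
  V = {[p74=p78], [p75=p77]}: π^{-1}(V) = {p74, p75, p77, p78} ∈ τ ✓.
  V = {[p76]}: π^{-1}(V) = {p76} ∈ τ ✓.
  V = {[p74=p78], [p76]}: π^{-1}(V) = {p74, p76, p78} ∉ τ ✗.
  V = {[p75=p77], [p76]}: π^{-1}(V) = {p75, p76, p77} ∈ τ ✓.
  V = {[p74=p78], [p75=p77], [p76]}: π^{-1}(V) = {p74, p75, p76, p77, p78} ∈ τ ✓.
Open sets in the quotient: τ_Q = {{}, {[p75=p77]}, {[p74=p78], [p75=p77]}, {[p76]}, {[p75=p77], [p76]}, {[p74=p78], [p75=p77], [p76]}} (6 elements).


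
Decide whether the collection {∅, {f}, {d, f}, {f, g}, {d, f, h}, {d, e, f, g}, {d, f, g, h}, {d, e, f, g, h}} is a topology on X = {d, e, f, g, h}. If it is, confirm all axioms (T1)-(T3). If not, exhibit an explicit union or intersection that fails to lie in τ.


τ is NOT a topology on X.

Axiom (T1): ∅ ∈ τ? Yes; X ∈ τ? Yes.
Axiom (T2/T3): check pairwise unions and intersections of members of τ.
Counterexample for (T2): {d, f} ∪ {f, g} = {d, f, g} ∉ τ. Therefore τ is NOT a topology.


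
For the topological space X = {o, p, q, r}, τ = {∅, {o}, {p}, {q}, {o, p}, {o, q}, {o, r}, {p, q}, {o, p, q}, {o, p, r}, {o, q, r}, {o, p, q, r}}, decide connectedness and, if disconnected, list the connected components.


(X, τ) is disconnected; components = [{p}, {q}, {o, r}].

Find clopen sets (U ∈ τ with X ∖ U ∈ τ):
  U = ∅, X ∖ U = {o, p, q, r} — both open, so U is clopen.
  U = {p}, X ∖ U = {o, q, r} — both open, so U is clopen.
  U = {q}, X ∖ U = {o, p, r} — both open, so U is clopen.
  U = {o, r}, X ∖ U = {p, q} — both open, so U is clopen.
  U = {p, q}, X ∖ U = {o, r} — both open, so U is clopen.
  U = {o, p, r}, X ∖ U = {q} — both open, so U is clopen.
  U = {o, q, r}, X ∖ U = {p} — both open, so U is clopen.
  U = {o, p, q, r}, X ∖ U = ∅ — both open, so U is clopen.
Nontrivial clopen(s) exist: e.g. {q}. So (X, τ) is disconnected.
Compute connected components by grouping points that agree on all clopens:
  component: {p}
  component: {q}
  component: {o, r}


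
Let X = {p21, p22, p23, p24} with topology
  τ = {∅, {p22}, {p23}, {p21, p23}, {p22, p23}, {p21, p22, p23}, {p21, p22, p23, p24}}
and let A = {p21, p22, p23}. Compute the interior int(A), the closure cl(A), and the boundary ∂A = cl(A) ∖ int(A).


int(A) = {p21, p22, p23}, cl(A) = {p21, p22, p23, p24}, ∂A = {p24}.

Closed sets in (X, τ) are complements of opens:
  closed(X, τ) = {∅, {p24}, {p21, p24}, {p22, p24}, {p21, p22, p24}, {p21, p23, p24}, {p21, p22, p23, p24}}.
int(A) = ⋃ {U ∈ τ : U ⊆ A}. Opens contained in A: ∅, {p22}, {p23}, {p21, p23}, {p22, p23}, {p21, p22, p23}.
Taking the union of these: int(A) = {p21, p22, p23}.
cl(A) = ⋂ {C closed : A ⊆ C}. Closed sets containing A: {p21, p22, p23, p24}.
Intersecting these: cl(A) = {p21, p22, p23, p24}.
∂A = cl(A) ∖ int(A) = {p21, p22, p23, p24} ∖ {p21, p22, p23} = {p24}.


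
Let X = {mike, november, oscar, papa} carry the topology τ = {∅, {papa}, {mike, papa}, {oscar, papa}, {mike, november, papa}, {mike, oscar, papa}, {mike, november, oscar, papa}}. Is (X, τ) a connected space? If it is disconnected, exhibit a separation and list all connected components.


(X, τ) is connected.

Find clopen sets (U ∈ τ with X ∖ U ∈ τ):
  U = ∅, X ∖ U = {mike, november, oscar, papa} — both open, so U is clopen.
  U = {mike, november, oscar, papa}, X ∖ U = ∅ — both open, so U is clopen.
Only trivial clopens (∅ and X) exist, so (X, τ) is connected.
Compute connected components by grouping points that agree on all clopens:
  component: {mike, november, oscar, papa}


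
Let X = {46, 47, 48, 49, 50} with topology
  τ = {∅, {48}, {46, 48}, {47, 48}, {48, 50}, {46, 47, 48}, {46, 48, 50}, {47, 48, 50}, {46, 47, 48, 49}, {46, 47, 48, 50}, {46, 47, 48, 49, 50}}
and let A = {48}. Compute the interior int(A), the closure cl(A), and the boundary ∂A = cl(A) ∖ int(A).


int(A) = {48}, cl(A) = {46, 47, 48, 49, 50}, ∂A = {46, 47, 49, 50}.

Closed sets in (X, τ) are complements of opens:
  closed(X, τ) = {∅, {49}, {50}, {46, 49}, {47, 49}, {49, 50}, {46, 47, 49}, {46, 49, 50}, {47, 49, 50}, {46, 47, 49, 50}, {46, 47, 48, 49, 50}}.
int(A) = ⋃ {U ∈ τ : U ⊆ A}. Opens contained in A: ∅, {48}.
Taking the union of these: int(A) = {48}.
cl(A) = ⋂ {C closed : A ⊆ C}. Closed sets containing A: {46, 47, 48, 49, 50}.
Intersecting these: cl(A) = {46, 47, 48, 49, 50}.
∂A = cl(A) ∖ int(A) = {46, 47, 48, 49, 50} ∖ {48} = {46, 47, 49, 50}.


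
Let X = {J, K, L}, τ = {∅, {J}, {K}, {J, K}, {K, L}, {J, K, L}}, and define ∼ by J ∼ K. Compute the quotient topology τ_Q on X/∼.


X/∼ = {[J=K], [L]}; |τ_Q| = 3.

Equivalence classes: [J=K], [L].
Quotient map π: X → X/∼ sends J ↦ [J=K], K ↦ [J=K], L ↦ [L].
For each subset V ⊆ X/∼, compute π^{-1}(V) ⊆ X and check whether π^{-1}(V) ∈ τ. V is open in τ_Q iff π^{-1}(V) ∈ τ.
  V = {}: π^{-1}(V) = ∅ ∈ τ ✓.
  V = {[J=K]}: π^{-1}(V) = {J, K} ∈ τ ✓.
  V = {[L]}: π^{-1}(V) = {L} ∉ τ ✗.
  V = {[J=K], [L]}: π^{-1}(V) = {J, K, L} ∈ τ ✓.
Open sets in the quotient: τ_Q = {{}, {[J=K]}, {[J=K], [L]}} (3 elements).


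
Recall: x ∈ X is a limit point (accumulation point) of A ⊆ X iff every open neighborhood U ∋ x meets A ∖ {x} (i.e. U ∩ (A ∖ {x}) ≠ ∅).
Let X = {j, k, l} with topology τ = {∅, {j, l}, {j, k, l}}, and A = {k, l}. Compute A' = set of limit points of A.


A' = {j, k}

For each x ∈ X, list the open sets U ∈ τ with x ∈ U, then check whether U ∩ (A ∖ {x}) ≠ ∅ for every such U.
  x = j: opens ∋ x are {j, l}, {j, k, l}; each meets A ∖ {j}, so x IS a limit point.
  x = k: opens ∋ x are {j, k, l}; each meets A ∖ {k}, so x IS a limit point.
  x = l: open {j, l} ∋ x has {j, l} ∩ (A ∖ {l}) = ∅, so x is NOT a limit point.
Collecting: A' = {j, k}.


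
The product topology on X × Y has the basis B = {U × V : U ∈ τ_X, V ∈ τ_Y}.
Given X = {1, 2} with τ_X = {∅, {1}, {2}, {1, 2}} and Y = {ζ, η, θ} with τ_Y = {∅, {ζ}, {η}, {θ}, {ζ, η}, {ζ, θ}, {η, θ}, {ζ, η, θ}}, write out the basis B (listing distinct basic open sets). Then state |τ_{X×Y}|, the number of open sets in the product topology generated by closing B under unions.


Basis B = {∅ × ∅, {1} × {ζ}, {1} × {η}, {1} × {θ}, {2} × {ζ}, {2} × {η}, {2} × {θ}, {1} × {ζ, η}, {1} × {ζ, θ}, {1, 2} × {ζ}, {1} × {η, θ}, {1, 2} × {η}, {1, 2} × {θ}, {2} × {ζ, η}, {2} × {ζ, θ}, {2} × {η, θ}, {1} × {ζ, η, θ}, {2} × {ζ, η, θ}, {1, 2} × {ζ, η}, {1, 2} × {ζ, θ}, {1, 2} × {η, θ}, {1, 2} × {ζ, η, θ}}; |τ_{X×Y}| = 64.

Enumerate products U × V with U ∈ τ_X, V ∈ τ_Y (deduplicated):
  ∅ × ∅ = {} (∅)
  {1} × {ζ} = {(1,ζ)}
  {1} × {η} = {(1,η)}
  {1} × {θ} = {(1,θ)}
  {2} × {ζ} = {(2,ζ)}
  {2} × {η} = {(2,η)}
  {2} × {θ} = {(2,θ)}
  {1} × {ζ, η} = {(1,ζ), (1,η)}
  {1} × {ζ, θ} = {(1,ζ), (1,θ)}
  {1, 2} × {ζ} = {(1,ζ), (2,ζ)}
  {1} × {η, θ} = {(1,η), (1,θ)}
  {1, 2} × {η} = {(1,η), (2,η)}
  {1, 2} × {θ} = {(1,θ), (2,θ)}
  {2} × {ζ, η} = {(2,ζ), (2,η)}
  {2} × {ζ, θ} = {(2,ζ), (2,θ)}
  {2} × {η, θ} = {(2,η), (2,θ)}
  {1} × {ζ, η, θ} = {(1,ζ), (1,η), (1,θ)}
  {2} × {ζ, η, θ} = {(2,ζ), (2,η), (2,θ)}
  {1, 2} × {ζ, η} = {(1,ζ), (1,η), (2,ζ), (2,η)}
  {1, 2} × {ζ, θ} = {(1,ζ), (1,θ), (2,ζ), (2,θ)}
  {1, 2} × {η, θ} = {(1,η), (1,θ), (2,η), (2,θ)}
  {1, 2} × {ζ, η, θ} = {(1,ζ), (1,η), (1,θ), (2,ζ), (2,η), (2,θ)}
These 22 distinct sets form the basis B.
Close under arbitrary unions to get τ_{X×Y}; counting gives |τ_{X×Y}| = 64.


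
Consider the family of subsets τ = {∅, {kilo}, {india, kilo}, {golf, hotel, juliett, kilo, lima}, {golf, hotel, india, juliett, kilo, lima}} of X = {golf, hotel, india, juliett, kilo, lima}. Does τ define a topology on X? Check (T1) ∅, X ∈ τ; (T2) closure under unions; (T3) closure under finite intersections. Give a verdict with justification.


τ IS a topology on X.

Axiom (T1): ∅ ∈ τ? Yes; X ∈ τ? Yes.
Axiom (T2/T3): check pairwise unions and intersections of members of τ.
All pairwise intersections and unions checked — each lies in τ. Therefore τ satisfies (T1), (T2), (T3): it IS a topology on X.


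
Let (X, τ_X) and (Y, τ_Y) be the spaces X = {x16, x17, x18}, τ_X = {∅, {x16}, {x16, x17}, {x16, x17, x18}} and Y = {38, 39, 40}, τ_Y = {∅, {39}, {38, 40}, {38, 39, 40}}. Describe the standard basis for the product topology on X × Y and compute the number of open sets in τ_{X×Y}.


Basis B = {∅ × ∅, {x16} × {39}, {x16} × {38, 40}, {x16, x17} × {39}, {x16} × {38, 39, 40}, {x16, x17, x18} × {39}, {x16, x17} × {38, 40}, {x16, x17} × {38, 39, 40}, {x16, x17, x18} × {38, 40}, {x16, x17, x18} × {38, 39, 40}}; |τ_{X×Y}| = 16.

Enumerate products U × V with U ∈ τ_X, V ∈ τ_Y (deduplicated):
  ∅ × ∅ = {} (∅)
  {x16} × {39} = {(x16,39)}
  {x16} × {38, 40} = {(x16,38), (x16,40)}
  {x16, x17} × {39} = {(x16,39), (x17,39)}
  {x16} × {38, 39, 40} = {(x16,38), (x16,39), (x16,40)}
  {x16, x17, x18} × {39} = {(x16,39), (x17,39), (x18,39)}
  {x16, x17} × {38, 40} = {(x16,38), (x16,40), (x17,38), (x17,40)}
  {x16, x17} × {38, 39, 40} = {(x16,38), (x16,39), (x16,40), (x17,38), (x17,39), (x17,40)}
  {x16, x17, x18} × {38, 40} = {(x16,38), (x16,40), (x17,38), (x17,40), (x18,38), (x18,40)}
  {x16, x17, x18} × {38, 39, 40} = {(x16,38), (x16,39), (x16,40), (x17,38), (x17,39), (x17,40), (x18,38), (x18,39), (x18,40)}
These 10 distinct sets form the basis B.
Close under arbitrary unions to get τ_{X×Y}; counting gives |τ_{X×Y}| = 16.


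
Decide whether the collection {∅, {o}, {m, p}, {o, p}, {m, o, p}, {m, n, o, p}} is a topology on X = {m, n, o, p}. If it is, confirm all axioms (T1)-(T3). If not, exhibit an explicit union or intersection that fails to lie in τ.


τ is NOT a topology on X.

Axiom (T1): ∅ ∈ τ? Yes; X ∈ τ? Yes.
Axiom (T2/T3): check pairwise unions and intersections of members of τ.
Counterexample for (T3): {m, p} ∩ {o, p} = {p} ∉ τ. Therefore τ is NOT a topology.


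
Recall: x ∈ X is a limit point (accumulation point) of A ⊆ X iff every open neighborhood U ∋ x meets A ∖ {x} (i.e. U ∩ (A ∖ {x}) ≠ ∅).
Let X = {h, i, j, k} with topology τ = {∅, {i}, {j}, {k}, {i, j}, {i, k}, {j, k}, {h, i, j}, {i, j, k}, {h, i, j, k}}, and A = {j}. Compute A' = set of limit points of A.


A' = {h}

For each x ∈ X, list the open sets U ∈ τ with x ∈ U, then check whether U ∩ (A ∖ {x}) ≠ ∅ for every such U.
  x = h: opens ∋ x are {h, i, j}, {h, i, j, k}; each meets A ∖ {h}, so x IS a limit point.
  x = i: open {i} ∋ x has {i} ∩ (A ∖ {i}) = ∅, so x is NOT a limit point.
  x = j: open {j} ∋ x has {j} ∩ (A ∖ {j}) = ∅, so x is NOT a limit point.
  x = k: open {k} ∋ x has {k} ∩ (A ∖ {k}) = ∅, so x is NOT a limit point.
Collecting: A' = {h}.


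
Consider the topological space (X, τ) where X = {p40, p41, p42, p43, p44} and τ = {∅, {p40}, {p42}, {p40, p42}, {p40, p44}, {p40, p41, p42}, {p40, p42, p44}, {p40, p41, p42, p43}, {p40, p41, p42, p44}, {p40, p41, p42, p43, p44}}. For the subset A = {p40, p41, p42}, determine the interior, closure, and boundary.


int(A) = {p40, p41, p42}, cl(A) = {p40, p41, p42, p43, p44}, ∂A = {p43, p44}.

Closed sets in (X, τ) are complements of opens:
  closed(X, τ) = {∅, {p43}, {p44}, {p41, p43}, {p43, p44}, {p41, p42, p43}, {p41, p43, p44}, {p40, p41, p43, p44}, {p41, p42, p43, p44}, {p40, p41, p42, p43, p44}}.
int(A) = ⋃ {U ∈ τ : U ⊆ A}. Opens contained in A: ∅, {p40}, {p42}, {p40, p42}, {p40, p41, p42}.
Taking the union of these: int(A) = {p40, p41, p42}.
cl(A) = ⋂ {C closed : A ⊆ C}. Closed sets containing A: {p40, p41, p42, p43, p44}.
Intersecting these: cl(A) = {p40, p41, p42, p43, p44}.
∂A = cl(A) ∖ int(A) = {p40, p41, p42, p43, p44} ∖ {p40, p41, p42} = {p43, p44}.


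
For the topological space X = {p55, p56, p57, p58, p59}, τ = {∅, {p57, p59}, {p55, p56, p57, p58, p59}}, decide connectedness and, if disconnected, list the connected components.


(X, τ) is connected.

Find clopen sets (U ∈ τ with X ∖ U ∈ τ):
  U = ∅, X ∖ U = {p55, p56, p57, p58, p59} — both open, so U is clopen.
  U = {p55, p56, p57, p58, p59}, X ∖ U = ∅ — both open, so U is clopen.
Only trivial clopens (∅ and X) exist, so (X, τ) is connected.
Compute connected components by grouping points that agree on all clopens:
  component: {p55, p56, p57, p58, p59}


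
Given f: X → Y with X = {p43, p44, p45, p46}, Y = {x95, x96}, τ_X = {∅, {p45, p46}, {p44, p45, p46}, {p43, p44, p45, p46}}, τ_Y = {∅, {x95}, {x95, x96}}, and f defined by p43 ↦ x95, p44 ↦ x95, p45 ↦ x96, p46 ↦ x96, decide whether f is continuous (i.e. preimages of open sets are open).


f is NOT continuous.

Compute f^{-1}(U) for each U ∈ τ_Y:
  U = ∅: f^{-1}(U) = ∅ ∈ τ_X ✓.
  U = {x95}: f^{-1}(U) = {p43, p44} ∉ τ_X ✗.
  U = {x95, x96}: f^{-1}(U) = {p43, p44, p45, p46} ∈ τ_X ✓.
Found U = {x95} with f^{-1}(U) = {p43, p44} not in τ_X. Therefore f is NOT continuous.


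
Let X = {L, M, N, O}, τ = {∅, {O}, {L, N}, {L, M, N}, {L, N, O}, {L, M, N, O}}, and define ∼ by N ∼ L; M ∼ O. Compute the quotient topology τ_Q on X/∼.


X/∼ = {[L=N], [M=O]}; |τ_Q| = 3.

Equivalence classes: [L=N], [M=O].
Quotient map π: X → X/∼ sends L ↦ [L=N], M ↦ [M=O], N ↦ [L=N], O ↦ [M=O].
For each subset V ⊆ X/∼, compute π^{-1}(V) ⊆ X and check whether π^{-1}(V) ∈ τ. V is open in τ_Q iff π^{-1}(V) ∈ τ.
  V = {}: π^{-1}(V) = ∅ ∈ τ ✓.
  V = {[L=N]}: π^{-1}(V) = {L, N} ∈ τ ✓.
  V = {[M=O]}: π^{-1}(V) = {M, O} ∉ τ ✗.
  V = {[L=N], [M=O]}: π^{-1}(V) = {L, M, N, O} ∈ τ ✓.
Open sets in the quotient: τ_Q = {{}, {[L=N]}, {[L=N], [M=O]}} (3 elements).


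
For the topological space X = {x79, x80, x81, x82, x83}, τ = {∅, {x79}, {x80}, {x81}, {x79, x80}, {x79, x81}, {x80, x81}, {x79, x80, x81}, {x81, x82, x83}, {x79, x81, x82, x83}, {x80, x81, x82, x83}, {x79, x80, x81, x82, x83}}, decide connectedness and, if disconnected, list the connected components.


(X, τ) is disconnected; components = [{x79}, {x80}, {x81, x82, x83}].

Find clopen sets (U ∈ τ with X ∖ U ∈ τ):
  U = ∅, X ∖ U = {x79, x80, x81, x82, x83} — both open, so U is clopen.
  U = {x79}, X ∖ U = {x80, x81, x82, x83} — both open, so U is clopen.
  U = {x80}, X ∖ U = {x79, x81, x82, x83} — both open, so U is clopen.
  U = {x79, x80}, X ∖ U = {x81, x82, x83} — both open, so U is clopen.
  U = {x81, x82, x83}, X ∖ U = {x79, x80} — both open, so U is clopen.
  U = {x79, x81, x82, x83}, X ∖ U = {x80} — both open, so U is clopen.
  U = {x80, x81, x82, x83}, X ∖ U = {x79} — both open, so U is clopen.
  U = {x79, x80, x81, x82, x83}, X ∖ U = ∅ — both open, so U is clopen.
Nontrivial clopen(s) exist: e.g. {x81, x82, x83}. So (X, τ) is disconnected.
Compute connected components by grouping points that agree on all clopens:
  component: {x79}
  component: {x80}
  component: {x81, x82, x83}


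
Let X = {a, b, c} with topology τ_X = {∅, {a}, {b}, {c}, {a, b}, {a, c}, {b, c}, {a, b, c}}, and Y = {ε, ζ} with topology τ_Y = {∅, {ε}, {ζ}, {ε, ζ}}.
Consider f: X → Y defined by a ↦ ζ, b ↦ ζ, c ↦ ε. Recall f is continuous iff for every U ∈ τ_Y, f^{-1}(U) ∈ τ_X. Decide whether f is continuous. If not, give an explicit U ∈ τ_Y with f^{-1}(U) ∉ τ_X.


f IS continuous.

Compute f^{-1}(U) for each U ∈ τ_Y:
  U = ∅: f^{-1}(U) = ∅ ∈ τ_X ✓.
  U = {ε}: f^{-1}(U) = {c} ∈ τ_X ✓.
  U = {ζ}: f^{-1}(U) = {a, b} ∈ τ_X ✓.
  U = {ε, ζ}: f^{-1}(U) = {a, b, c} ∈ τ_X ✓.
Every preimage lies in τ_X, so f IS continuous.


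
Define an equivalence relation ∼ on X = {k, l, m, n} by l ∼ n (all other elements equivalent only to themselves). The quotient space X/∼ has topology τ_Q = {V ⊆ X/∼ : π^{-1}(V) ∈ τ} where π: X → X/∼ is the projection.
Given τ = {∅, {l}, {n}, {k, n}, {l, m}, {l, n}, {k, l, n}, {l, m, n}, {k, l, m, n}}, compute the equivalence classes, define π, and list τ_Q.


X/∼ = {[k], [l=n], [m]}; |τ_Q| = 5.

Equivalence classes: [k], [l=n], [m].
Quotient map π: X → X/∼ sends k ↦ [k], l ↦ [l=n], m ↦ [m], n ↦ [l=n].
For each subset V ⊆ X/∼, compute π^{-1}(V) ⊆ X and check whether π^{-1}(V) ∈ τ. V is open in τ_Q iff π^{-1}(V) ∈ τ.
  V = {}: π^{-1}(V) = ∅ ∈ τ ✓.
  V = {[k]}: π^{-1}(V) = {k} ∉ τ ✗.
  V = {[l=n]}: π^{-1}(V) = {l, n} ∈ τ ✓.
  V = {[k], [l=n]}: π^{-1}(V) = {k, l, n} ∈ τ ✓.
  V = {[m]}: π^{-1}(V) = {m} ∉ τ ✗.
  V = {[k], [m]}: π^{-1}(V) = {k, m} ∉ τ ✗.
  V = {[l=n], [m]}: π^{-1}(V) = {l, m, n} ∈ τ ✓.
  V = {[k], [l=n], [m]}: π^{-1}(V) = {k, l, m, n} ∈ τ ✓.
Open sets in the quotient: τ_Q = {{}, {[l=n]}, {[k], [l=n]}, {[l=n], [m]}, {[k], [l=n], [m]}} (5 elements).


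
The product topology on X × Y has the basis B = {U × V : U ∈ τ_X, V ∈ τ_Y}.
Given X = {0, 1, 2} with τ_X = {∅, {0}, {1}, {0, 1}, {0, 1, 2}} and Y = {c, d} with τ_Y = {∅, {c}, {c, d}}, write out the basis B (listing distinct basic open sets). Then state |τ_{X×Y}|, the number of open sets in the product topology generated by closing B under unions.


Basis B = {∅ × ∅, {0} × {c}, {1} × {c}, {0} × {c, d}, {0, 1} × {c}, {1} × {c, d}, {0, 1, 2} × {c}, {0, 1} × {c, d}, {0, 1, 2} × {c, d}}; |τ_{X×Y}| = 14.

Enumerate products U × V with U ∈ τ_X, V ∈ τ_Y (deduplicated):
  ∅ × ∅ = {} (∅)
  {0} × {c} = {(0,c)}
  {1} × {c} = {(1,c)}
  {0} × {c, d} = {(0,c), (0,d)}
  {0, 1} × {c} = {(0,c), (1,c)}
  {1} × {c, d} = {(1,c), (1,d)}
  {0, 1, 2} × {c} = {(0,c), (1,c), (2,c)}
  {0, 1} × {c, d} = {(0,c), (0,d), (1,c), (1,d)}
  {0, 1, 2} × {c, d} = {(0,c), (0,d), (1,c), (1,d), (2,c), (2,d)}
These 9 distinct sets form the basis B.
Close under arbitrary unions to get τ_{X×Y}; counting gives |τ_{X×Y}| = 14.


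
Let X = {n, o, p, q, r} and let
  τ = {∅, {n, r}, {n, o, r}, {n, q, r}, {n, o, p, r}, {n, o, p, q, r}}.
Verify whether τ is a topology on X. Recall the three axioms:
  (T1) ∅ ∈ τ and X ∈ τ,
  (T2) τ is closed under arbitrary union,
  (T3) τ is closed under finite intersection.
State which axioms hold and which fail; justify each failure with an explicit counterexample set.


τ is NOT a topology on X.

Axiom (T1): ∅ ∈ τ? Yes; X ∈ τ? Yes.
Axiom (T2/T3): check pairwise unions and intersections of members of τ.
Counterexample for (T2): {n, o, r} ∪ {n, q, r} = {n, o, q, r} ∉ τ. Therefore τ is NOT a topology.


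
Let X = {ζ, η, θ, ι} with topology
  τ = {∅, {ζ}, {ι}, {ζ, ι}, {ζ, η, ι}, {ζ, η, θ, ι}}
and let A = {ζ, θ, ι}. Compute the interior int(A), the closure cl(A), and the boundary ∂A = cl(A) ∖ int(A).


int(A) = {ζ, ι}, cl(A) = {ζ, η, θ, ι}, ∂A = {η, θ}.

Closed sets in (X, τ) are complements of opens:
  closed(X, τ) = {∅, {θ}, {η, θ}, {ζ, η, θ}, {η, θ, ι}, {ζ, η, θ, ι}}.
int(A) = ⋃ {U ∈ τ : U ⊆ A}. Opens contained in A: ∅, {ζ}, {ι}, {ζ, ι}.
Taking the union of these: int(A) = {ζ, ι}.
cl(A) = ⋂ {C closed : A ⊆ C}. Closed sets containing A: {ζ, η, θ, ι}.
Intersecting these: cl(A) = {ζ, η, θ, ι}.
∂A = cl(A) ∖ int(A) = {ζ, η, θ, ι} ∖ {ζ, ι} = {η, θ}.


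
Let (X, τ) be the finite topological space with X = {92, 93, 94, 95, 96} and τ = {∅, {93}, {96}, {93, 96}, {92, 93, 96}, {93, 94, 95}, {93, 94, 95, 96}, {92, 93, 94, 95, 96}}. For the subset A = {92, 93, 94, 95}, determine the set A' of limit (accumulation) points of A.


A' = {92, 94, 95}

For each x ∈ X, list the open sets U ∈ τ with x ∈ U, then check whether U ∩ (A ∖ {x}) ≠ ∅ for every such U.
  x = 92: opens ∋ x are {92, 93, 96}, {92, 93, 94, 95, 96}; each meets A ∖ {92}, so x IS a limit point.
  x = 93: open {93} ∋ x has {93} ∩ (A ∖ {93}) = ∅, so x is NOT a limit point.
  x = 94: opens ∋ x are {93, 94, 95}, {93, 94, 95, 96}, {92, 93, 94, 95, 96}; each meets A ∖ {94}, so x IS a limit point.
  x = 95: opens ∋ x are {93, 94, 95}, {93, 94, 95, 96}, {92, 93, 94, 95, 96}; each meets A ∖ {95}, so x IS a limit point.
  x = 96: open {96} ∋ x has {96} ∩ (A ∖ {96}) = ∅, so x is NOT a limit point.
Collecting: A' = {92, 94, 95}.


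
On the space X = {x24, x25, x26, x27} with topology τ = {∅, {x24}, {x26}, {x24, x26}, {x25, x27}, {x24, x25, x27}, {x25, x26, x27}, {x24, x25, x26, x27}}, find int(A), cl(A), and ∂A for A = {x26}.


int(A) = {x26}, cl(A) = {x26}, ∂A = ∅.

Closed sets in (X, τ) are complements of opens:
  closed(X, τ) = {∅, {x24}, {x26}, {x24, x26}, {x25, x27}, {x24, x25, x27}, {x25, x26, x27}, {x24, x25, x26, x27}}.
int(A) = ⋃ {U ∈ τ : U ⊆ A}. Opens contained in A: ∅, {x26}.
Taking the union of these: int(A) = {x26}.
cl(A) = ⋂ {C closed : A ⊆ C}. Closed sets containing A: {x26}, {x24, x26}, {x25, x26, x27}, {x24, x25, x26, x27}.
Intersecting these: cl(A) = {x26}.
∂A = cl(A) ∖ int(A) = {x26} ∖ {x26} = ∅.


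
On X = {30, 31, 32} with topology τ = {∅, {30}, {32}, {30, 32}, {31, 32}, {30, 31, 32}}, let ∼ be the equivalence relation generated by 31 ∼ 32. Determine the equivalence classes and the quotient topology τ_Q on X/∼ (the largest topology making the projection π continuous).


X/∼ = {[30], [31=32]}; |τ_Q| = 4.

Equivalence classes: [30], [31=32].
Quotient map π: X → X/∼ sends 30 ↦ [30], 31 ↦ [31=32], 32 ↦ [31=32].
For each subset V ⊆ X/∼, compute π^{-1}(V) ⊆ X and check whether π^{-1}(V) ∈ τ. V is open in τ_Q iff π^{-1}(V) ∈ τ.
  V = {}: π^{-1}(V) = ∅ ∈ τ ✓.
  V = {[30]}: π^{-1}(V) = {30} ∈ τ ✓.
  V = {[31=32]}: π^{-1}(V) = {31, 32} ∈ τ ✓.
  V = {[30], [31=32]}: π^{-1}(V) = {30, 31, 32} ∈ τ ✓.
Open sets in the quotient: τ_Q = {{}, {[30]}, {[31=32]}, {[30], [31=32]}} (4 elements).


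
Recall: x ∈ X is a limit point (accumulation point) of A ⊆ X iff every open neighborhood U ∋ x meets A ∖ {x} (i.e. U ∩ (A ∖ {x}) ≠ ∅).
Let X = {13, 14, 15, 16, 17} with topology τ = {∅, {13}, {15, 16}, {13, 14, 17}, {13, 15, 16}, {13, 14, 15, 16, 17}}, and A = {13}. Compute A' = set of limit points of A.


A' = {14, 17}

For each x ∈ X, list the open sets U ∈ τ with x ∈ U, then check whether U ∩ (A ∖ {x}) ≠ ∅ for every such U.
  x = 13: open {13} ∋ x has {13} ∩ (A ∖ {13}) = ∅, so x is NOT a limit point.
  x = 14: opens ∋ x are {13, 14, 17}, {13, 14, 15, 16, 17}; each meets A ∖ {14}, so x IS a limit point.
  x = 15: open {15, 16} ∋ x has {15, 16} ∩ (A ∖ {15}) = ∅, so x is NOT a limit point.
  x = 16: open {15, 16} ∋ x has {15, 16} ∩ (A ∖ {16}) = ∅, so x is NOT a limit point.
  x = 17: opens ∋ x are {13, 14, 17}, {13, 14, 15, 16, 17}; each meets A ∖ {17}, so x IS a limit point.
Collecting: A' = {14, 17}.


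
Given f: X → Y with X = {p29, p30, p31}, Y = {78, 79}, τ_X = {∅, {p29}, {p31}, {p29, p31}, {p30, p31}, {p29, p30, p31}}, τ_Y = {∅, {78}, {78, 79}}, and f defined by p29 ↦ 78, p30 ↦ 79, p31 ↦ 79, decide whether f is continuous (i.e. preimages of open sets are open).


f IS continuous.

Compute f^{-1}(U) for each U ∈ τ_Y:
  U = ∅: f^{-1}(U) = ∅ ∈ τ_X ✓.
  U = {78}: f^{-1}(U) = {p29} ∈ τ_X ✓.
  U = {78, 79}: f^{-1}(U) = {p29, p30, p31} ∈ τ_X ✓.
Every preimage lies in τ_X, so f IS continuous.


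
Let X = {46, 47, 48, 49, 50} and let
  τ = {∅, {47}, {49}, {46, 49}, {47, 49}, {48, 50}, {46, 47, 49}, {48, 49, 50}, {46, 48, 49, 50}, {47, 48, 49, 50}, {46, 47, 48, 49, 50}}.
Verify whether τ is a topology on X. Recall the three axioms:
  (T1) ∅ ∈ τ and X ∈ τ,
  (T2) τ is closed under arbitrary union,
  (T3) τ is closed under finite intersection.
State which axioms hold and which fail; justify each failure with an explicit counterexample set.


τ is NOT a topology on X.

Axiom (T1): ∅ ∈ τ? Yes; X ∈ τ? Yes.
Axiom (T2/T3): check pairwise unions and intersections of members of τ.
Counterexample for (T2): {47} ∪ {48, 50} = {47, 48, 50} ∉ τ. Therefore τ is NOT a topology.


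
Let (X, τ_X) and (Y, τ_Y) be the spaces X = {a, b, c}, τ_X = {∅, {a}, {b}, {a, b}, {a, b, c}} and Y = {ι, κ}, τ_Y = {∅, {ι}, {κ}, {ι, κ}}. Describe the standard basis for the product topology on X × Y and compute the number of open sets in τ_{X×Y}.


Basis B = {∅ × ∅, {a} × {ι}, {a} × {κ}, {b} × {ι}, {b} × {κ}, {a} × {ι, κ}, {a, b} × {ι}, {a, b} × {κ}, {b} × {ι, κ}, {a, b, c} × {ι}, {a, b, c} × {κ}, {a, b} × {ι, κ}, {a, b, c} × {ι, κ}}; |τ_{X×Y}| = 25.

Enumerate products U × V with U ∈ τ_X, V ∈ τ_Y (deduplicated):
  ∅ × ∅ = {} (∅)
  {a} × {ι} = {(a,ι)}
  {a} × {κ} = {(a,κ)}
  {b} × {ι} = {(b,ι)}
  {b} × {κ} = {(b,κ)}
  {a} × {ι, κ} = {(a,ι), (a,κ)}
  {a, b} × {ι} = {(a,ι), (b,ι)}
  {a, b} × {κ} = {(a,κ), (b,κ)}
  {b} × {ι, κ} = {(b,ι), (b,κ)}
  {a, b, c} × {ι} = {(a,ι), (b,ι), (c,ι)}
  {a, b, c} × {κ} = {(a,κ), (b,κ), (c,κ)}
  {a, b} × {ι, κ} = {(a,ι), (a,κ), (b,ι), (b,κ)}
  {a, b, c} × {ι, κ} = {(a,ι), (a,κ), (b,ι), (b,κ), (c,ι), (c,κ)}
These 13 distinct sets form the basis B.
Close under arbitrary unions to get τ_{X×Y}; counting gives |τ_{X×Y}| = 25.


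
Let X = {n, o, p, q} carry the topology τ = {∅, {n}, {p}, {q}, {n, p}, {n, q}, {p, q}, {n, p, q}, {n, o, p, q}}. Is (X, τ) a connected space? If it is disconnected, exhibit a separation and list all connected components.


(X, τ) is connected.

Find clopen sets (U ∈ τ with X ∖ U ∈ τ):
  U = ∅, X ∖ U = {n, o, p, q} — both open, so U is clopen.
  U = {n, o, p, q}, X ∖ U = ∅ — both open, so U is clopen.
Only trivial clopens (∅ and X) exist, so (X, τ) is connected.
Compute connected components by grouping points that agree on all clopens:
  component: {n, o, p, q}


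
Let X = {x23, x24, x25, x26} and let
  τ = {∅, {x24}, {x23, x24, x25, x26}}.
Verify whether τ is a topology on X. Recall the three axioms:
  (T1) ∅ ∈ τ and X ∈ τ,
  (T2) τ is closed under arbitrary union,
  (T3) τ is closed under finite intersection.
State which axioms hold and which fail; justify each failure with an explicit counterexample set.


τ IS a topology on X.

Axiom (T1): ∅ ∈ τ? Yes; X ∈ τ? Yes.
Axiom (T2/T3): check pairwise unions and intersections of members of τ.
All pairwise intersections and unions checked — each lies in τ. Therefore τ satisfies (T1), (T2), (T3): it IS a topology on X.


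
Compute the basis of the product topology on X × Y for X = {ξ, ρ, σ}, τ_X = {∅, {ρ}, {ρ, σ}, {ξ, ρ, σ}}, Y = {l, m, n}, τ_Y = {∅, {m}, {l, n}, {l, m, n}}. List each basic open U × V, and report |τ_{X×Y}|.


Basis B = {∅ × ∅, {ρ} × {m}, {ρ} × {l, n}, {ρ, σ} × {m}, {ξ, ρ, σ} × {m}, {ρ} × {l, m, n}, {ρ, σ} × {l, n}, {ξ, ρ, σ} × {l, n}, {ρ, σ} × {l, m, n}, {ξ, ρ, σ} × {l, m, n}}; |τ_{X×Y}| = 16.

Enumerate products U × V with U ∈ τ_X, V ∈ τ_Y (deduplicated):
  ∅ × ∅ = {} (∅)
  {ρ} × {m} = {(ρ,m)}
  {ρ} × {l, n} = {(ρ,l), (ρ,n)}
  {ρ, σ} × {m} = {(ρ,m), (σ,m)}
  {ξ, ρ, σ} × {m} = {(ξ,m), (ρ,m), (σ,m)}
  {ρ} × {l, m, n} = {(ρ,l), (ρ,m), (ρ,n)}
  {ρ, σ} × {l, n} = {(ρ,l), (ρ,n), (σ,l), (σ,n)}
  {ξ, ρ, σ} × {l, n} = {(ξ,l), (ξ,n), (ρ,l), (ρ,n), (σ,l), (σ,n)}
  {ρ, σ} × {l, m, n} = {(ρ,l), (ρ,m), (ρ,n), (σ,l), (σ,m), (σ,n)}
  {ξ, ρ, σ} × {l, m, n} = {(ξ,l), (ξ,m), (ξ,n), (ρ,l), (ρ,m), (ρ,n), (σ,l), (σ,m), (σ,n)}
These 10 distinct sets form the basis B.
Close under arbitrary unions to get τ_{X×Y}; counting gives |τ_{X×Y}| = 16.


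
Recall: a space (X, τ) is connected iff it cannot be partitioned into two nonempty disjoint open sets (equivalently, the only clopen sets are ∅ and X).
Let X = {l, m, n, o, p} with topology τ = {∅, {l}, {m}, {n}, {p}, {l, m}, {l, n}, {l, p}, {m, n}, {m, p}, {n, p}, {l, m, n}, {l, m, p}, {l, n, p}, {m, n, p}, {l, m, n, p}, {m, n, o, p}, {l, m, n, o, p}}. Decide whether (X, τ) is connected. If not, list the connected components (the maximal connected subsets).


(X, τ) is disconnected; components = [{l}, {m, n, o, p}].

Find clopen sets (U ∈ τ with X ∖ U ∈ τ):
  U = ∅, X ∖ U = {l, m, n, o, p} — both open, so U is clopen.
  U = {l}, X ∖ U = {m, n, o, p} — both open, so U is clopen.
  U = {m, n, o, p}, X ∖ U = {l} — both open, so U is clopen.
  U = {l, m, n, o, p}, X ∖ U = ∅ — both open, so U is clopen.
Nontrivial clopen(s) exist: e.g. {l}. So (X, τ) is disconnected.
Compute connected components by grouping points that agree on all clopens:
  component: {l}
  component: {m, n, o, p}
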